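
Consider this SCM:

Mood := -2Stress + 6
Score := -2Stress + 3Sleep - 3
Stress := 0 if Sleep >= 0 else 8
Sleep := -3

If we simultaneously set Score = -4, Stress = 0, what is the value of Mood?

6

The joint intervention fixes Score = -4, Stress = 0, removing each variable's own equation.
Mood = -2Stress + 6  [with Stress=0]  = 6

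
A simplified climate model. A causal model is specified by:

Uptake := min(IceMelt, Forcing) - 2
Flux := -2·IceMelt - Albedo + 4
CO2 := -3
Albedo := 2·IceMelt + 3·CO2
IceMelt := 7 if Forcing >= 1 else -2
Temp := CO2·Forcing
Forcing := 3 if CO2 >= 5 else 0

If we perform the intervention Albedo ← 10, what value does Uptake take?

Under do(Albedo=10), the mechanism Albedo := 2·IceMelt + 3·CO2 is discarded; Albedo is fixed at 10.
Since Uptake is not a descendant of the intervened variable, it is unaffected.
Forcing = 3 if CO2 >= 5 else 0  [with CO2=-3]  = 0
IceMelt = 7 if Forcing >= 1 else -2  [with Forcing=0]  = -2
Uptake = min(IceMelt, Forcing) - 2  [with IceMelt=-2, Forcing=0]  = -4

-4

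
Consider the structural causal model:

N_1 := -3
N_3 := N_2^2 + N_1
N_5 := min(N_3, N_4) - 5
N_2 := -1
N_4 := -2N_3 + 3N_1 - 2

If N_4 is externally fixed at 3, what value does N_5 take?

Intervening sets N_4 = 3 and removes its equation (N_4 := -2N_3 + 3N_1 - 2).
N_3 = N_2^2 + N_1  [with N_2=-1, N_1=-3]  = -2
N_5 = min(N_3, N_4) - 5  [with N_3=-2, N_4=3]  = -7

-7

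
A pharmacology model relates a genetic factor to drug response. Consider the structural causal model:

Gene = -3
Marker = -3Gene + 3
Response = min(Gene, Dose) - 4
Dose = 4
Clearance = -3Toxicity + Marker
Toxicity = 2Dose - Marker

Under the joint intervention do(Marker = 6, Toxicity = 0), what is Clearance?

Setting Marker = 6, Toxicity = 0 by intervention discards those variables' equations.
Clearance = -3Toxicity + Marker  [with Toxicity=0, Marker=6]  = 6

6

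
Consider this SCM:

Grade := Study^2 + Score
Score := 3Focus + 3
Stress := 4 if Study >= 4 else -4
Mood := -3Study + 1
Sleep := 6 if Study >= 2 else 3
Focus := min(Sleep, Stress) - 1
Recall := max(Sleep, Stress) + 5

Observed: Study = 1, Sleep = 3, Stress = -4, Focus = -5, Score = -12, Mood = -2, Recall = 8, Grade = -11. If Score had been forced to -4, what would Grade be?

-3

do(Score=-4) replaces the equation Score := 3Focus + 3 with the constant Score = -4.
Grade = Study^2 + Score  [with Study=1, Score=-4]  = -3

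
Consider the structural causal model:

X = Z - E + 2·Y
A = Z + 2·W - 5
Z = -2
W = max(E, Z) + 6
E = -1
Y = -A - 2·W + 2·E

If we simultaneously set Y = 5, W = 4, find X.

The joint intervention fixes Y = 5, W = 4, removing each variable's own equation.
X = Z - E + 2·Y  [with Z=-2, E=-1, Y=5]  = 9

9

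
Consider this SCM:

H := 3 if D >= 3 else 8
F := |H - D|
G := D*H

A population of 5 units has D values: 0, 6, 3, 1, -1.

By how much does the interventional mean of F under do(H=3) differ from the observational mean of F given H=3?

0.9

The intervention sets H=3 in all 5 units regardless of D. Recomputing F per unit gives 3, 3, 0, 2, 4; average 2.4.
E[F|H=3] averages over only the 2 units with H=3 (D = 6, 3): F = 3, 0, mean 1.5.
Difference = 2.4 − 1.5 = 0.9.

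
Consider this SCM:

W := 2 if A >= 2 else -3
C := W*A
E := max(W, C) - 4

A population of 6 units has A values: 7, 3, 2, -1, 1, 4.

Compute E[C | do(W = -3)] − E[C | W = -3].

-8

Under do(W=-3), W's equation is replaced by W=-3 for every unit. Per-unit C: -21, -9, -6, 3, -3, -12. Mean = -8.
Conditioning on W=-3 selects the 2 unit(s) with A ∈ {-1, 1}. Their C values: 3, -3. Mean = 0.
Difference = -8 − 0 = -8.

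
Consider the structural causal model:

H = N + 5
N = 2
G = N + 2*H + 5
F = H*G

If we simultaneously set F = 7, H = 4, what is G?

15

Setting F = 7, H = 4 by intervention discards those variables' equations.
G = N + 2*H + 5  [with N=2, H=4]  = 15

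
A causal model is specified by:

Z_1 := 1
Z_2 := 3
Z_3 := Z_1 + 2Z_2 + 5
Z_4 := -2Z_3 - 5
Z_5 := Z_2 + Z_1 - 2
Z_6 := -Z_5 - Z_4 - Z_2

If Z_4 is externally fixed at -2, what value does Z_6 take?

-3

Under do(Z_4=-2), the mechanism Z_4 := -2Z_3 - 5 is discarded; Z_4 is fixed at -2.
Z_5 = Z_2 + Z_1 - 2  [with Z_2=3, Z_1=1]  = 2
Z_6 = -Z_5 - Z_4 - Z_2  [with Z_5=2, Z_4=-2, Z_2=3]  = -3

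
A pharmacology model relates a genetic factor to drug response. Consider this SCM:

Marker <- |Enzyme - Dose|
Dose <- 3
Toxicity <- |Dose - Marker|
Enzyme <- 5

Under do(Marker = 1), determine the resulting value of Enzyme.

5

Under do(Marker=1), the mechanism Marker <- |Enzyme - Dose| is discarded; Marker is fixed at 1.
Since Enzyme is not a descendant of the intervened variable, it is unaffected.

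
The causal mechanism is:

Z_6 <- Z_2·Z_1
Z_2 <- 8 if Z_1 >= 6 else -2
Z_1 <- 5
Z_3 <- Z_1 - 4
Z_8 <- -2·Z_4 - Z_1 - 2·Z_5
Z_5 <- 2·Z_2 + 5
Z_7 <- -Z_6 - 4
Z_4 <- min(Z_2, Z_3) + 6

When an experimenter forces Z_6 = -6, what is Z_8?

-15

Intervening sets Z_6 = -6 and removes its equation (Z_6 <- Z_2·Z_1).
Z_8 is not downstream of the intervention, so its value is determined by the original equations.
Z_2 = 8 if Z_1 >= 6 else -2  [with Z_1=5]  = -2
Z_3 = Z_1 - 4  [with Z_1=5]  = 1
Z_4 = min(Z_2, Z_3) + 6  [with Z_2=-2, Z_3=1]  = 4
Z_5 = 2·Z_2 + 5  [with Z_2=-2]  = 1
Z_8 = -2·Z_4 - Z_1 - 2·Z_5  [with Z_4=4, Z_1=5, Z_5=1]  = -15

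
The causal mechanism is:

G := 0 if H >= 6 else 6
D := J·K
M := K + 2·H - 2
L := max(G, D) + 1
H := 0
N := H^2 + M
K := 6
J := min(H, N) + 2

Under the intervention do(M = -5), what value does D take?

-18

The intervention breaks the incoming arrows to M: M := K + 2·H - 2 no longer applies, and M = -5.
N = H^2 + M  [with H=0, M=-5]  = -5
J = min(H, N) + 2  [with H=0, N=-5]  = -3
D = J·K  [with J=-3, K=6]  = -18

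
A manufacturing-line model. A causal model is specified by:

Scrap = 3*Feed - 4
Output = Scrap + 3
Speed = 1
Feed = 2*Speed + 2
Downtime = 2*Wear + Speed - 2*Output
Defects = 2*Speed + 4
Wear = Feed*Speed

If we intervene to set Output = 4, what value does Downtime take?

Intervening sets Output = 4 and removes its equation (Output = Scrap + 3).
Feed = 2*Speed + 2  [with Speed=1]  = 4
Wear = Feed*Speed  [with Feed=4, Speed=1]  = 4
Downtime = 2*Wear + Speed - 2*Output  [with Wear=4, Speed=1, Output=4]  = 1

1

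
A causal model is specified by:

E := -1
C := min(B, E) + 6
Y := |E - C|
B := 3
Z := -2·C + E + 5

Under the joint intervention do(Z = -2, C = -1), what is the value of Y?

Under do(Z = -2, C = -1), each intervened variable's structural equation is replaced by its fixed value.
Y = |E - C|  [with E=-1, C=-1]  = 0

0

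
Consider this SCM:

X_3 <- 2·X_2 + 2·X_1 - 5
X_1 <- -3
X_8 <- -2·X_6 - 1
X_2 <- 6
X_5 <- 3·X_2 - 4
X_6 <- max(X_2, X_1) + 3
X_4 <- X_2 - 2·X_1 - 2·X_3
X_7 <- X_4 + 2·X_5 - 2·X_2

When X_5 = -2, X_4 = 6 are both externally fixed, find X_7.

Setting X_5 = -2, X_4 = 6 by intervention discards those variables' equations.
X_7 = X_4 + 2·X_5 - 2·X_2  [with X_4=6, X_5=-2, X_2=6]  = -10

-10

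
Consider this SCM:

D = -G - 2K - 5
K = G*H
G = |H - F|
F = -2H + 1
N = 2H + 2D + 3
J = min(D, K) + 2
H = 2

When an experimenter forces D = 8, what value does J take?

10

Under do(D=8), the mechanism D = -G - 2K - 5 is discarded; D is fixed at 8.
F = -2H + 1  [with H=2]  = -3
G = |H - F|  [with H=2, F=-3]  = 5
K = G*H  [with G=5, H=2]  = 10
J = min(D, K) + 2  [with D=8, K=10]  = 10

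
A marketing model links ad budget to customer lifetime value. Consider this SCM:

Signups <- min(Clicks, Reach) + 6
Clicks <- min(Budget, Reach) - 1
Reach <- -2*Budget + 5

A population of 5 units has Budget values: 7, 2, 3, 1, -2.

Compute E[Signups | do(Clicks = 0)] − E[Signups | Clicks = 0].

-2

Every unit gets Clicks=0 under the intervention. Signups values become -3, 6, 5, 6, 6; E[Signups|do(Clicks=0)] = 4.
E[Signups|Clicks=0] averages over only the 2 units with Clicks=0 (Budget = 2, 1): Signups = 6, 6, mean 6.
Difference = 4 − 6 = -2.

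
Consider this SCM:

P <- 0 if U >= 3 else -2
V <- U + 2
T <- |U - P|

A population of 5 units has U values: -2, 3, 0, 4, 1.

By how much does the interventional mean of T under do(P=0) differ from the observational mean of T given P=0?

-1.5

The intervention sets P=0 in all 5 units regardless of U. Recomputing T per unit gives 2, 3, 0, 4, 1; average 2.
E[T|P=0] averages over only the 2 units with P=0 (U = 3, 4): T = 3, 4, mean 3.5.
Difference = 2 − 3.5 = -1.5.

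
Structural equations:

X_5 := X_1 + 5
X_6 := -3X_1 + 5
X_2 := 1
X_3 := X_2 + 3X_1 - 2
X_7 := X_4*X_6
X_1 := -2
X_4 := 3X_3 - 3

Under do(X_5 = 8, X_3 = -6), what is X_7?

The joint intervention fixes X_5 = 8, X_3 = -6, removing each variable's own equation.
X_4 = 3X_3 - 3  [with X_3=-6]  = -21
X_6 = -3X_1 + 5  [with X_1=-2]  = 11
X_7 = X_4*X_6  [with X_4=-21, X_6=11]  = -231

-231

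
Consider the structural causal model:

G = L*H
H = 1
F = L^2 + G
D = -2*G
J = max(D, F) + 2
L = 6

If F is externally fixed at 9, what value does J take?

11

The intervention breaks the incoming arrows to F: F = L^2 + G no longer applies, and F = 9.
G = L*H  [with L=6, H=1]  = 6
D = -2*G  [with G=6]  = -12
J = max(D, F) + 2  [with D=-12, F=9]  = 11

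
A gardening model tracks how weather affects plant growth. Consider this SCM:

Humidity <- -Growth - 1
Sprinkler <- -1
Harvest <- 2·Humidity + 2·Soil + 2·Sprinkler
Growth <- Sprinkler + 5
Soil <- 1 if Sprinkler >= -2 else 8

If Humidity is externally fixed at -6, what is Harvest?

-12

Intervening sets Humidity = -6 and removes its equation (Humidity <- -Growth - 1).
Soil = 1 if Sprinkler >= -2 else 8  [with Sprinkler=-1]  = 1
Harvest = 2·Humidity + 2·Soil + 2·Sprinkler  [with Humidity=-6, Soil=1, Sprinkler=-1]  = -12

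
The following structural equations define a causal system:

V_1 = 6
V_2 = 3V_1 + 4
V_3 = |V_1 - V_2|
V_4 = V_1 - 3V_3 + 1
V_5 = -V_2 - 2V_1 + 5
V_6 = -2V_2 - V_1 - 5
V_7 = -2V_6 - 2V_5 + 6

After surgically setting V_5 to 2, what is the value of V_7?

Under do(V_5=2), the mechanism V_5 = -V_2 - 2V_1 + 5 is discarded; V_5 is fixed at 2.
V_2 = 3V_1 + 4  [with V_1=6]  = 22
V_6 = -2V_2 - V_1 - 5  [with V_2=22, V_1=6]  = -55
V_7 = -2V_6 - 2V_5 + 6  [with V_6=-55, V_5=2]  = 112

112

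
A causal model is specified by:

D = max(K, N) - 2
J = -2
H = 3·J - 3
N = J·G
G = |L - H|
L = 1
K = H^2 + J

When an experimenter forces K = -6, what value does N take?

-20

Under do(K=-6), the mechanism K = H^2 + J is discarded; K is fixed at -6.
Since N is not a descendant of the intervened variable, it is unaffected.
H = 3·J - 3  [with J=-2]  = -9
G = |L - H|  [with L=1, H=-9]  = 10
N = J·G  [with J=-2, G=10]  = -20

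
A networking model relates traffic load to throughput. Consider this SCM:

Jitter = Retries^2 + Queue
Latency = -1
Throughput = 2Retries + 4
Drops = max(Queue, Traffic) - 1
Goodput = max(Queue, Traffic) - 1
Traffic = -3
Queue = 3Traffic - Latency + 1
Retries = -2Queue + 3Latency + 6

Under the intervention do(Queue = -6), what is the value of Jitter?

219

The intervention breaks the incoming arrows to Queue: Queue = 3Traffic - Latency + 1 no longer applies, and Queue = -6.
Retries = -2Queue + 3Latency + 6  [with Queue=-6, Latency=-1]  = 15
Jitter = Retries^2 + Queue  [with Retries=15, Queue=-6]  = 219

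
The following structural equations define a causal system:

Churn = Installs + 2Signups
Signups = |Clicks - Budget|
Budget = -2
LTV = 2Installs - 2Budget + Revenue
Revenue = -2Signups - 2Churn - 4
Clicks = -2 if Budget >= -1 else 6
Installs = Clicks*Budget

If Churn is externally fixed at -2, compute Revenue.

-16

The intervention breaks the incoming arrows to Churn: Churn = Installs + 2Signups no longer applies, and Churn = -2.
Clicks = -2 if Budget >= -1 else 6  [with Budget=-2]  = 6
Signups = |Clicks - Budget|  [with Clicks=6, Budget=-2]  = 8
Revenue = -2Signups - 2Churn - 4  [with Signups=8, Churn=-2]  = -16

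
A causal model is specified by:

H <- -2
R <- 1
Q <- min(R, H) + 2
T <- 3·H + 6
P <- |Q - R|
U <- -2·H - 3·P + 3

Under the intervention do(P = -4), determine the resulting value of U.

The intervention breaks the incoming arrows to P: P <- |Q - R| no longer applies, and P = -4.
U = -2·H - 3·P + 3  [with H=-2, P=-4]  = 19

19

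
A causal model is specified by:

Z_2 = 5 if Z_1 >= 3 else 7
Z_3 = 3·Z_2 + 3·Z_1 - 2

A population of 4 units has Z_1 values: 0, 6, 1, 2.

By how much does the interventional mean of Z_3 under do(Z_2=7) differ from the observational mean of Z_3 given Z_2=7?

3.75

Under do(Z_2=7), Z_2's equation is replaced by Z_2=7 for every unit. Per-unit Z_3: 19, 37, 22, 25. Mean = 25.75.
E[Z_3|Z_2=7] averages over only the 3 units with Z_2=7 (Z_1 = 0, 1, 2): Z_3 = 19, 22, 25, mean 22.
Difference = 25.75 − 22 = 3.75.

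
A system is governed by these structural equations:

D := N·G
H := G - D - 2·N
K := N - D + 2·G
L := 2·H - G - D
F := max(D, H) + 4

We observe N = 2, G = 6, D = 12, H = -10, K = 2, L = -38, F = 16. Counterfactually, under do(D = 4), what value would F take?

8

The intervention breaks the incoming arrows to D: D := N·G no longer applies, and D = 4.
H = G - D - 2·N  [with G=6, D=4, N=2]  = -2
F = max(D, H) + 4  [with D=4, H=-2]  = 8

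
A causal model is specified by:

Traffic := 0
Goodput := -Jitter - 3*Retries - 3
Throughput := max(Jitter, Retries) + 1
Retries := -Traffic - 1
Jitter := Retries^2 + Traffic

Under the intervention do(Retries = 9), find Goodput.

-111

do(Retries=9) replaces the equation Retries := -Traffic - 1 with the constant Retries = 9.
Jitter = Retries^2 + Traffic  [with Retries=9, Traffic=0]  = 81
Goodput = -Jitter - 3*Retries - 3  [with Jitter=81, Retries=9]  = -111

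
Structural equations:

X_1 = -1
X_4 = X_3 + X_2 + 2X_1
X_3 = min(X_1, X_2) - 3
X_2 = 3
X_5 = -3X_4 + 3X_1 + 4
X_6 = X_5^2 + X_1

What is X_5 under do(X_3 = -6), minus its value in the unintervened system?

6

do(X_3=-6) replaces the equation X_3 = min(X_1, X_2) - 3 with the constant X_3 = -6.
X_4 = X_3 + X_2 + 2X_1  [with X_3=-6, X_2=3, X_1=-1]  = -5
X_5 = -3X_4 + 3X_1 + 4  [with X_4=-5, X_1=-1]  = 16
Without intervention: X_3 = min(X_1, X_2) - 3  [with X_1=-1, X_2=3]  = -4; X_4 = X_3 + X_2 + 2X_1  [with X_3=-4, X_2=3, X_1=-1]  = -3; X_5 = -3X_4 + 3X_1 + 4  [with X_4=-3, X_1=-1]  = 10.
Change = 16 − 10 = 6.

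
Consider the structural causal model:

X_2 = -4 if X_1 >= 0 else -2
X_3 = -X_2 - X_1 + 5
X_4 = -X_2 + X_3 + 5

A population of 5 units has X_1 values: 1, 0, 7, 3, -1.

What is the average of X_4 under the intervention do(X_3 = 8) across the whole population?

do(X_3=8) breaks X_3's dependence on X_1. With X_3=8 fixed, X_4 across the units is 17, 17, 17, 17, 15, mean 16.6.

16.6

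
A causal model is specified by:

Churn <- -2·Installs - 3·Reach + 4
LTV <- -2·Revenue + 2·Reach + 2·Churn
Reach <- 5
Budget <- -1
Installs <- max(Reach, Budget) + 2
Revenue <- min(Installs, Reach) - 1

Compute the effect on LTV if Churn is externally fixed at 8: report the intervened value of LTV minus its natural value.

66

Under do(Churn=8), the mechanism Churn <- -2·Installs - 3·Reach + 4 is discarded; Churn is fixed at 8.
Installs = max(Reach, Budget) + 2  [with Reach=5, Budget=-1]  = 7
Revenue = min(Installs, Reach) - 1  [with Installs=7, Reach=5]  = 4
LTV = -2·Revenue + 2·Reach + 2·Churn  [with Revenue=4, Reach=5, Churn=8]  = 18
Without intervention: Installs = max(Reach, Budget) + 2  [with Reach=5, Budget=-1]  = 7; Churn = -2·Installs - 3·Reach + 4  [with Installs=7, Reach=5]  = -25; Revenue = min(Installs, Reach) - 1  [with Installs=7, Reach=5]  = 4; LTV = -2·Revenue + 2·Reach + 2·Churn  [with Revenue=4, Reach=5, Churn=-25]  = -48.
Change = 18 − (-48) = 66.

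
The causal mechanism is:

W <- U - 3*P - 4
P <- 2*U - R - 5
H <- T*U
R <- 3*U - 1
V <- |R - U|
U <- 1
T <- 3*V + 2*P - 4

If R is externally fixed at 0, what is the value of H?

-7

Under do(R=0), the mechanism R <- 3*U - 1 is discarded; R is fixed at 0.
V = |R - U|  [with R=0, U=1]  = 1
P = 2*U - R - 5  [with U=1, R=0]  = -3
T = 3*V + 2*P - 4  [with V=1, P=-3]  = -7
H = T*U  [with T=-7, U=1]  = -7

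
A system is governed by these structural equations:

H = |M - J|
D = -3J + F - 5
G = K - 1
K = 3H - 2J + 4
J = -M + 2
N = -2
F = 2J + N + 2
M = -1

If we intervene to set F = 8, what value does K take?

10

The intervention breaks the incoming arrows to F: F = 2J + N + 2 no longer applies, and F = 8.
K is not downstream of the intervention, so its value is determined by the original equations.
J = -M + 2  [with M=-1]  = 3
H = |M - J|  [with M=-1, J=3]  = 4
K = 3H - 2J + 4  [with H=4, J=3]  = 10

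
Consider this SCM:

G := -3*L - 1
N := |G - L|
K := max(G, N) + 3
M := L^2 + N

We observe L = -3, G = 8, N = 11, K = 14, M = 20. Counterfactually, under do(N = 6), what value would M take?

15

do(N=6) replaces the equation N := |G - L| with the constant N = 6.
M = L^2 + N  [with L=-3, N=6]  = 15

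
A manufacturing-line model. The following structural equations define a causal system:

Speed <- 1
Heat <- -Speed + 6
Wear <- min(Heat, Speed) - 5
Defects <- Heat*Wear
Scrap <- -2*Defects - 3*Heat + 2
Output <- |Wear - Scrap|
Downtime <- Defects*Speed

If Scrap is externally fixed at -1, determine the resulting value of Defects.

-20

The intervention breaks the incoming arrows to Scrap: Scrap <- -2*Defects - 3*Heat + 2 no longer applies, and Scrap = -1.
Since Defects is not a descendant of the intervened variable, it is unaffected.
Heat = -Speed + 6  [with Speed=1]  = 5
Wear = min(Heat, Speed) - 5  [with Heat=5, Speed=1]  = -4
Defects = Heat*Wear  [with Heat=5, Wear=-4]  = -20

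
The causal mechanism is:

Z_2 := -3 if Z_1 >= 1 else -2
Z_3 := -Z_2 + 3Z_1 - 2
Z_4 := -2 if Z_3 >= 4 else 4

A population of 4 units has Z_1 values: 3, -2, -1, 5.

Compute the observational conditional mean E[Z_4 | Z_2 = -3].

E[Z_4|Z_2=-3] averages over only the 2 units with Z_2=-3 (Z_1 = 3, 5): Z_4 = -2, -2, mean -2.

-2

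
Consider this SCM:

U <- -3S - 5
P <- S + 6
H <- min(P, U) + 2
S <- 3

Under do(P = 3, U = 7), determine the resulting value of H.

5

The joint intervention fixes P = 3, U = 7, removing each variable's own equation.
H = min(P, U) + 2  [with P=3, U=7]  = 5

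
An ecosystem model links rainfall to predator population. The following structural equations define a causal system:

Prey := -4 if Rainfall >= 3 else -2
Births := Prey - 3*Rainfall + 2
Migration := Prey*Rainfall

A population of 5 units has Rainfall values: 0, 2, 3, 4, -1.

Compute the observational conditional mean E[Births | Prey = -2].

-1

E[Births|Prey=-2] averages over only the 3 units with Prey=-2 (Rainfall = 0, 2, -1): Births = 0, -6, 3, mean -1.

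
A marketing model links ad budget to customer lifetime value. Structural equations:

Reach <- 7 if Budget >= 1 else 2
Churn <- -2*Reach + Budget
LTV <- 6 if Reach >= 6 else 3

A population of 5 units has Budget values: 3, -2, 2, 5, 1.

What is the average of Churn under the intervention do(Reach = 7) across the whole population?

-12.2

do(Reach=7) breaks Reach's dependence on Budget. With Reach=7 fixed, Churn across the units is -11, -16, -12, -9, -13, mean -12.2.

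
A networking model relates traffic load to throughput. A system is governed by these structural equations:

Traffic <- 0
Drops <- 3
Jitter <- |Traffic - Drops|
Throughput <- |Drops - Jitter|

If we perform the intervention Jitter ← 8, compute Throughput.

The intervention breaks the incoming arrows to Jitter: Jitter <- |Traffic - Drops| no longer applies, and Jitter = 8.
Throughput = |Drops - Jitter|  [with Drops=3, Jitter=8]  = 5

5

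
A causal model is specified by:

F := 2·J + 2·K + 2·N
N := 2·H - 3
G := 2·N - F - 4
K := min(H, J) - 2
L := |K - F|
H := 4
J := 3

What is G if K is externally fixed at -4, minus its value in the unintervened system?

The intervention breaks the incoming arrows to K: K := min(H, J) - 2 no longer applies, and K = -4.
N = 2·H - 3  [with H=4]  = 5
F = 2·J + 2·K + 2·N  [with J=3, K=-4, N=5]  = 8
G = 2·N - F - 4  [with N=5, F=8]  = -2
Without intervention: K = min(H, J) - 2  [with H=4, J=3]  = 1; N = 2·H - 3  [with H=4]  = 5; F = 2·J + 2·K + 2·N  [with J=3, K=1, N=5]  = 18; G = 2·N - F - 4  [with N=5, F=18]  = -12.
Change = -2 − (-12) = 10.

10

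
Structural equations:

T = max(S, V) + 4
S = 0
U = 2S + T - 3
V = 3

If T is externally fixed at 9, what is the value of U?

The intervention breaks the incoming arrows to T: T = max(S, V) + 4 no longer applies, and T = 9.
U = 2S + T - 3  [with S=0, T=9]  = 6

6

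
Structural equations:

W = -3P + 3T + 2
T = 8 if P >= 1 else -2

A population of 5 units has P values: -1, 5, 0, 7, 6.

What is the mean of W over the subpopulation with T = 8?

E[W|T=8] averages over only the 3 units with T=8 (P = 5, 7, 6): W = 11, 5, 8, mean 8.

8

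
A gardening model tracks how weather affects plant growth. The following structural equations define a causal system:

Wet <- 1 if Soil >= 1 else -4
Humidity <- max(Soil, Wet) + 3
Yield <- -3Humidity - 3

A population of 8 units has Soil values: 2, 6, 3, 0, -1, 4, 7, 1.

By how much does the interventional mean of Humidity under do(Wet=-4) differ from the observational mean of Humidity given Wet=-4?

3.25

do(Wet=-4) breaks Wet's dependence on Soil. With Wet=-4 fixed, Humidity across the units is 5, 9, 6, 3, 2, 7, 10, 4, mean 5.75.
E[Humidity|Wet=-4] averages over only the 2 units with Wet=-4 (Soil = 0, -1): Humidity = 3, 2, mean 2.5.
Difference = 5.75 − 2.5 = 3.25.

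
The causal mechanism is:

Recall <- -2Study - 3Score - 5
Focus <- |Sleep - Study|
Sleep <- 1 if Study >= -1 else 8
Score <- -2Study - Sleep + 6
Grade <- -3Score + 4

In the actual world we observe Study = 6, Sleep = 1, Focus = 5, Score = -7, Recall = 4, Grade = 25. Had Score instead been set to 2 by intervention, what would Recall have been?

-23

Intervening sets Score = 2 and removes its equation (Score <- -2Study - Sleep + 6).
Recall = -2Study - 3Score - 5  [with Study=6, Score=2]  = -23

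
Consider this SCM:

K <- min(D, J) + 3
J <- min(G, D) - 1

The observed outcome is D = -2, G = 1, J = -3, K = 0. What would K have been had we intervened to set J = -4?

The intervention breaks the incoming arrows to J: J <- min(G, D) - 1 no longer applies, and J = -4.
K = min(D, J) + 3  [with D=-2, J=-4]  = -1

-1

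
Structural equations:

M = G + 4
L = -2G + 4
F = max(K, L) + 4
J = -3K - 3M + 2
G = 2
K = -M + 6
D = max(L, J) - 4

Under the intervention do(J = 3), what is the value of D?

-1

The intervention breaks the incoming arrows to J: J = -3K - 3M + 2 no longer applies, and J = 3.
L = -2G + 4  [with G=2]  = 0
D = max(L, J) - 4  [with L=0, J=3]  = -1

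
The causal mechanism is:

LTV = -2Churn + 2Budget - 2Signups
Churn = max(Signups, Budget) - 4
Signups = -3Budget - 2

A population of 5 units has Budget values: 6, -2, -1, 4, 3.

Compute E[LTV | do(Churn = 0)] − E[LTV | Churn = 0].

Every unit gets Churn=0 under the intervention. LTV values become 52, -12, -4, 36, 28; E[LTV|do(Churn=0)] = 20.
Conditioning on Churn=0 selects the 2 unit(s) with Budget ∈ {-2, 4}. Their LTV values: -12, 36. Mean = 12.
Difference = 20 − 12 = 8.

8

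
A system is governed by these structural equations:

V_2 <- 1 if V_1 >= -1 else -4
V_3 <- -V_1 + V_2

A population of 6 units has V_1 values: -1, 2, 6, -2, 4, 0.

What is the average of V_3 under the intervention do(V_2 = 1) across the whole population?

-0.5

do(V_2=1) breaks V_2's dependence on V_1. With V_2=1 fixed, V_3 across the units is 2, -1, -5, 3, -3, 1, mean -0.5.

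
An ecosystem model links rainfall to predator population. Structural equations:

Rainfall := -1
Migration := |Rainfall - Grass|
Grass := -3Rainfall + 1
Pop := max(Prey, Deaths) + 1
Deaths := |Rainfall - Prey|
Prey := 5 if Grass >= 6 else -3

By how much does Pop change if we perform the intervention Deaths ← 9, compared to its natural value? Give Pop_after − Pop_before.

Under do(Deaths=9), the mechanism Deaths := |Rainfall - Prey| is discarded; Deaths is fixed at 9.
Grass = -3Rainfall + 1  [with Rainfall=-1]  = 4
Prey = 5 if Grass >= 6 else -3  [with Grass=4]  = -3
Pop = max(Prey, Deaths) + 1  [with Prey=-3, Deaths=9]  = 10
Without intervention: Grass = -3Rainfall + 1  [with Rainfall=-1]  = 4; Prey = 5 if Grass >= 6 else -3  [with Grass=4]  = -3; Deaths = |Rainfall - Prey|  [with Rainfall=-1, Prey=-3]  = 2; Pop = max(Prey, Deaths) + 1  [with Prey=-3, Deaths=2]  = 3.
Change = 10 − 3 = 7.

7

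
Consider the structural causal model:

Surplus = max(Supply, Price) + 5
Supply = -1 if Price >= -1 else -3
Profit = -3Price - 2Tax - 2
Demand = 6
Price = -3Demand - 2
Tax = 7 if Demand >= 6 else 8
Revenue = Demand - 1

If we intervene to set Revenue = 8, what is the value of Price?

The intervention breaks the incoming arrows to Revenue: Revenue = Demand - 1 no longer applies, and Revenue = 8.
Since Price is not a descendant of the intervened variable, it is unaffected.
Price = -3Demand - 2  [with Demand=6]  = -20

-20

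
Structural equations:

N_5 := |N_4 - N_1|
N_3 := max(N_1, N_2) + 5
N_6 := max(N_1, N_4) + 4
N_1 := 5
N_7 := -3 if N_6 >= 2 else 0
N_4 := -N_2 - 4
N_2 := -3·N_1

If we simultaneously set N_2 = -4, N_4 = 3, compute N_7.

Setting N_2 = -4, N_4 = 3 by intervention discards those variables' equations.
N_6 = max(N_1, N_4) + 4  [with N_1=5, N_4=3]  = 9
N_7 = -3 if N_6 >= 2 else 0  [with N_6=9]  = -3

-3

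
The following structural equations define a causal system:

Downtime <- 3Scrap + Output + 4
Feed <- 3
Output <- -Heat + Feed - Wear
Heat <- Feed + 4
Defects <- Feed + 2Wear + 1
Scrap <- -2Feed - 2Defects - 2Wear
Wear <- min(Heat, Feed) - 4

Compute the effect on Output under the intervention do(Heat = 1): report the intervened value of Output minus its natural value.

Under do(Heat=1), the mechanism Heat <- Feed + 4 is discarded; Heat is fixed at 1.
Wear = min(Heat, Feed) - 4  [with Heat=1, Feed=3]  = -3
Output = -Heat + Feed - Wear  [with Heat=1, Feed=3, Wear=-3]  = 5
Without intervention: Heat = Feed + 4  [with Feed=3]  = 7; Wear = min(Heat, Feed) - 4  [with Heat=7, Feed=3]  = -1; Output = -Heat + Feed - Wear  [with Heat=7, Feed=3, Wear=-1]  = -3.
Change = 5 − (-3) = 8.

8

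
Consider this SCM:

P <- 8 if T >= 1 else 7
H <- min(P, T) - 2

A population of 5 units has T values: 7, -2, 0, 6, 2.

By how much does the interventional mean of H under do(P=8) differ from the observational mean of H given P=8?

-2.4

The intervention sets P=8 in all 5 units regardless of T. Recomputing H per unit gives 5, -4, -2, 4, 0; average 0.6.
Observing P=8 restricts to units where P's equation naturally yields 8: T ∈ {7, 6, 2}. In that subpopulation H = 5, 4, 0, mean 3.
Difference = 0.6 − 3 = -2.4.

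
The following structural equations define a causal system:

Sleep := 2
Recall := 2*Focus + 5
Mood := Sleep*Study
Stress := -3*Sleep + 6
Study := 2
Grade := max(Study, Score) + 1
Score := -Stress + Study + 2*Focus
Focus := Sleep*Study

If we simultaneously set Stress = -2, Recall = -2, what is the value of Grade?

Under do(Stress = -2, Recall = -2), each intervened variable's structural equation is replaced by its fixed value.
Focus = Sleep*Study  [with Sleep=2, Study=2]  = 4
Score = -Stress + Study + 2*Focus  [with Stress=-2, Study=2, Focus=4]  = 12
Grade = max(Study, Score) + 1  [with Study=2, Score=12]  = 13

13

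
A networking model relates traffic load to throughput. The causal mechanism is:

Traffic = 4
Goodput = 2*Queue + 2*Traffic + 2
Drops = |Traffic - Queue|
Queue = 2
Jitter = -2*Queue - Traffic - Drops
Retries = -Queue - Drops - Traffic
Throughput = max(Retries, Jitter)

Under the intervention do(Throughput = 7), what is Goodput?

14

Intervening sets Throughput = 7 and removes its equation (Throughput = max(Retries, Jitter)).
No directed path runs from Throughput to Goodput, so Goodput keeps its natural value.
Goodput = 2*Queue + 2*Traffic + 2  [with Queue=2, Traffic=4]  = 14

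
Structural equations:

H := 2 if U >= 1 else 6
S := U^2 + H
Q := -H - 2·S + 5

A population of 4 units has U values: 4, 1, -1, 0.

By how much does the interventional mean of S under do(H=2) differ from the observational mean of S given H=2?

The intervention sets H=2 in all 4 units regardless of U. Recomputing S per unit gives 18, 3, 3, 2; average 6.5.
E[S|H=2] averages over only the 2 units with H=2 (U = 4, 1): S = 18, 3, mean 10.5.
Difference = 6.5 − 10.5 = -4.

-4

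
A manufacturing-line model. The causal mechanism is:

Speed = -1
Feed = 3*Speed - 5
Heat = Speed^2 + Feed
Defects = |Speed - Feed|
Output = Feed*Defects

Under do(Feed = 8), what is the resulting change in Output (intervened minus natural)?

128

do(Feed=8) replaces the equation Feed = 3*Speed - 5 with the constant Feed = 8.
Defects = |Speed - Feed|  [with Speed=-1, Feed=8]  = 9
Output = Feed*Defects  [with Feed=8, Defects=9]  = 72
Without intervention: Feed = 3*Speed - 5  [with Speed=-1]  = -8; Defects = |Speed - Feed|  [with Speed=-1, Feed=-8]  = 7; Output = Feed*Defects  [with Feed=-8, Defects=7]  = -56.
Change = 72 − (-56) = 128.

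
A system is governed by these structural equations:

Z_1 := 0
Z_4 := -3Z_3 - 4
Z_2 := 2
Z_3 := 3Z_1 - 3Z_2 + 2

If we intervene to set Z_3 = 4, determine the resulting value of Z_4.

The intervention breaks the incoming arrows to Z_3: Z_3 := 3Z_1 - 3Z_2 + 2 no longer applies, and Z_3 = 4.
Z_4 = -3Z_3 - 4  [with Z_3=4]  = -16

-16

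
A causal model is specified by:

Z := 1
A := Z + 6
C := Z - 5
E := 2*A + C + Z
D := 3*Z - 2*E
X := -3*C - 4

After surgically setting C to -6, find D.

do(C=-6) replaces the equation C := Z - 5 with the constant C = -6.
A = Z + 6  [with Z=1]  = 7
E = 2*A + C + Z  [with A=7, C=-6, Z=1]  = 9
D = 3*Z - 2*E  [with Z=1, E=9]  = -15

-15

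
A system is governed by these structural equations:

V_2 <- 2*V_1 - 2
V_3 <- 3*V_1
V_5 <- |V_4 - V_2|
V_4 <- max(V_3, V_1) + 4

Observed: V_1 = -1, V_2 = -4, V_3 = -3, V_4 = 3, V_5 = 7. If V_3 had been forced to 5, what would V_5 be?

13

do(V_3=5) replaces the equation V_3 <- 3*V_1 with the constant V_3 = 5.
V_2 = 2*V_1 - 2  [with V_1=-1]  = -4
V_4 = max(V_3, V_1) + 4  [with V_3=5, V_1=-1]  = 9
V_5 = |V_4 - V_2|  [with V_4=9, V_2=-4]  = 13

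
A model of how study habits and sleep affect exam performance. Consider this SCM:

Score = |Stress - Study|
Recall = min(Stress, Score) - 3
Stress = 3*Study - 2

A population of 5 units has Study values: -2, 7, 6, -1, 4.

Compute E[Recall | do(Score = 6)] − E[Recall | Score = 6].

Every unit gets Score=6 under the intervention. Recall values become -11, 3, 3, -8, 3; E[Recall|do(Score=6)] = -2.
E[Recall|Score=6] averages over only the 2 units with Score=6 (Study = -2, 4): Recall = -11, 3, mean -4.
Difference = -2 − (-4) = 2.

2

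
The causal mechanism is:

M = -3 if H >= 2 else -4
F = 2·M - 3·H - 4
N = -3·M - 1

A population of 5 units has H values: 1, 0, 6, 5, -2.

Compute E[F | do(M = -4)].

-18

do(M=-4) breaks M's dependence on H. With M=-4 fixed, F across the units is -15, -12, -30, -27, -6, mean -18.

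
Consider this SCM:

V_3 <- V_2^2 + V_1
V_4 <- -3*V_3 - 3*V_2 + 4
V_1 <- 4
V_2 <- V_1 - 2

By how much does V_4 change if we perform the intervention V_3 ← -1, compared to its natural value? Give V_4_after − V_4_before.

The intervention breaks the incoming arrows to V_3: V_3 <- V_2^2 + V_1 no longer applies, and V_3 = -1.
V_2 = V_1 - 2  [with V_1=4]  = 2
V_4 = -3*V_3 - 3*V_2 + 4  [with V_3=-1, V_2=2]  = 1
Without intervention: V_2 = V_1 - 2  [with V_1=4]  = 2; V_3 = V_2^2 + V_1  [with V_2=2, V_1=4]  = 8; V_4 = -3*V_3 - 3*V_2 + 4  [with V_3=8, V_2=2]  = -26.
Change = 1 − (-26) = 27.

27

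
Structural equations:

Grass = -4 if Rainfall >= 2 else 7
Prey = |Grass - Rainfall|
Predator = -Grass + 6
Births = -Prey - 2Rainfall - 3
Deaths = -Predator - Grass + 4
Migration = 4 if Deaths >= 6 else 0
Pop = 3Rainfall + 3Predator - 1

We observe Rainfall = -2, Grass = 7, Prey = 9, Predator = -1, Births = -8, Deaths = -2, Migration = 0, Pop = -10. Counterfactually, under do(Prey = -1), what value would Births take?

2

do(Prey=-1) replaces the equation Prey = |Grass - Rainfall| with the constant Prey = -1.
Births = -Prey - 2Rainfall - 3  [with Prey=-1, Rainfall=-2]  = 2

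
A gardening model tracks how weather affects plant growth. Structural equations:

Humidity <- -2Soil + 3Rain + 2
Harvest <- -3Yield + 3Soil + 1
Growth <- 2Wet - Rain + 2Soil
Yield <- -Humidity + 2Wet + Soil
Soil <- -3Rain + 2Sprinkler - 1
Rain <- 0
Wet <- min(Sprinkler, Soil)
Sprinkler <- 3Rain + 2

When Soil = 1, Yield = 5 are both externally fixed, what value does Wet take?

The joint intervention fixes Soil = 1, Yield = 5, removing each variable's own equation.
Sprinkler = 3Rain + 2  [with Rain=0]  = 2
Wet = min(Sprinkler, Soil)  [with Sprinkler=2, Soil=1]  = 1

1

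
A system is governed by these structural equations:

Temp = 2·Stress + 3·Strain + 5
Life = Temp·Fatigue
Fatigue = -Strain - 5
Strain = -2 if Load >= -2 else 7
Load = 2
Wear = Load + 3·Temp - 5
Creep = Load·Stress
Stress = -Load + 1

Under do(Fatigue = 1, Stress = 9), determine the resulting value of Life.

The joint intervention fixes Fatigue = 1, Stress = 9, removing each variable's own equation.
Strain = -2 if Load >= -2 else 7  [with Load=2]  = -2
Temp = 2·Stress + 3·Strain + 5  [with Stress=9, Strain=-2]  = 17
Life = Temp·Fatigue  [with Temp=17, Fatigue=1]  = 17

17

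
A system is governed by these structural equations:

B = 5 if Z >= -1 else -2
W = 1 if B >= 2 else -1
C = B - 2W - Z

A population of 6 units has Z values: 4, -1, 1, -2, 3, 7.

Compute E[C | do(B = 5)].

Every unit gets B=5 under the intervention. C values become -1, 4, 2, 5, 0, -4; E[C|do(B=5)] = 1.

1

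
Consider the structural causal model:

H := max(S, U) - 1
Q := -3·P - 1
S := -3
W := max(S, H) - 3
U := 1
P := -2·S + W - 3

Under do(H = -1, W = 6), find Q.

-28

Setting H = -1, W = 6 by intervention discards those variables' equations.
P = -2·S + W - 3  [with S=-3, W=6]  = 9
Q = -3·P - 1  [with P=9]  = -28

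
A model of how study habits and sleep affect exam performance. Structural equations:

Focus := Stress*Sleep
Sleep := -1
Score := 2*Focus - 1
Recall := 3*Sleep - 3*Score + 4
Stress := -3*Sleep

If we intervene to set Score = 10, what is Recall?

Intervening sets Score = 10 and removes its equation (Score := 2*Focus - 1).
Recall = 3*Sleep - 3*Score + 4  [with Sleep=-1, Score=10]  = -29

-29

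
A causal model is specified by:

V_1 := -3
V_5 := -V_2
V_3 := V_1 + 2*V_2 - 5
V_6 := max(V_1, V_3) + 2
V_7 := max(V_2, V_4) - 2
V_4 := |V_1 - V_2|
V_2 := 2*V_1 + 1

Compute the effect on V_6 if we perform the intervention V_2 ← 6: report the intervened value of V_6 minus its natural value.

Under do(V_2=6), the mechanism V_2 := 2*V_1 + 1 is discarded; V_2 is fixed at 6.
V_3 = V_1 + 2*V_2 - 5  [with V_1=-3, V_2=6]  = 4
V_6 = max(V_1, V_3) + 2  [with V_1=-3, V_3=4]  = 6
Without intervention: V_2 = 2*V_1 + 1  [with V_1=-3]  = -5; V_3 = V_1 + 2*V_2 - 5  [with V_1=-3, V_2=-5]  = -18; V_6 = max(V_1, V_3) + 2  [with V_1=-3, V_3=-18]  = -1.
Change = 6 − (-1) = 7.

7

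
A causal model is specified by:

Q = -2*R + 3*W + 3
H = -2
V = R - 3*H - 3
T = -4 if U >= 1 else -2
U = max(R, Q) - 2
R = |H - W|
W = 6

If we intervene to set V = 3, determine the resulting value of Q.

The intervention breaks the incoming arrows to V: V = R - 3*H - 3 no longer applies, and V = 3.
Since Q is not a descendant of the intervened variable, it is unaffected.
R = |H - W|  [with H=-2, W=6]  = 8
Q = -2*R + 3*W + 3  [with R=8, W=6]  = 5

5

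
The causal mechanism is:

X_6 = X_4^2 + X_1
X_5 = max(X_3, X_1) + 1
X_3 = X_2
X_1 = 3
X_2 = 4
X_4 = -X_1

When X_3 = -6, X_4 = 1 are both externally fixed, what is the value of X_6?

4

Setting X_3 = -6, X_4 = 1 by intervention discards those variables' equations.
X_6 = X_4^2 + X_1  [with X_4=1, X_1=3]  = 4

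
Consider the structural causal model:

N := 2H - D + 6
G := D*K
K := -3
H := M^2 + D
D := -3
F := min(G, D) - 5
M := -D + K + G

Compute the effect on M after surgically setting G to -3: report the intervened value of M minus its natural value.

The intervention breaks the incoming arrows to G: G := D*K no longer applies, and G = -3.
M = -D + K + G  [with D=-3, K=-3, G=-3]  = -3
Without intervention: G = D*K  [with D=-3, K=-3]  = 9; M = -D + K + G  [with D=-3, K=-3, G=9]  = 9.
Change = -3 − 9 = -12.

-12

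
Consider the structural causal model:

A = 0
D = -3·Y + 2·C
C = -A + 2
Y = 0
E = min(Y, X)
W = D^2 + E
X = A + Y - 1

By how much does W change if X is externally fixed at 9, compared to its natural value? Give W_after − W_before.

The intervention breaks the incoming arrows to X: X = A + Y - 1 no longer applies, and X = 9.
C = -A + 2  [with A=0]  = 2
E = min(Y, X)  [with Y=0, X=9]  = 0
D = -3·Y + 2·C  [with Y=0, C=2]  = 4
W = D^2 + E  [with D=4, E=0]  = 16
Without intervention: X = A + Y - 1  [with A=0, Y=0]  = -1; C = -A + 2  [with A=0]  = 2; E = min(Y, X)  [with Y=0, X=-1]  = -1; D = -3·Y + 2·C  [with Y=0, C=2]  = 4; W = D^2 + E  [with D=4, E=-1]  = 15.
Change = 16 − 15 = 1.

1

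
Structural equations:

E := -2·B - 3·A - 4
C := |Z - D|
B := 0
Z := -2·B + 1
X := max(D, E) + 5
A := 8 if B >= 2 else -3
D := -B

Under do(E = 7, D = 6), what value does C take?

5

Setting E = 7, D = 6 by intervention discards those variables' equations.
Z = -2·B + 1  [with B=0]  = 1
C = |Z - D|  [with Z=1, D=6]  = 5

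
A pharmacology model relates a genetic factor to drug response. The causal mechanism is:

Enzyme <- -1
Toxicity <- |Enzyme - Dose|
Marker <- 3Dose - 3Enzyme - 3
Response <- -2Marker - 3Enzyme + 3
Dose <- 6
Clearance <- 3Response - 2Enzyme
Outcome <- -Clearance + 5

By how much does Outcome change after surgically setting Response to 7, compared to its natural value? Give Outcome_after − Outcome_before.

The intervention breaks the incoming arrows to Response: Response <- -2Marker - 3Enzyme + 3 no longer applies, and Response = 7.
Clearance = 3Response - 2Enzyme  [with Response=7, Enzyme=-1]  = 23
Outcome = -Clearance + 5  [with Clearance=23]  = -18
Without intervention: Marker = 3Dose - 3Enzyme - 3  [with Dose=6, Enzyme=-1]  = 18; Response = -2Marker - 3Enzyme + 3  [with Marker=18, Enzyme=-1]  = -30; Clearance = 3Response - 2Enzyme  [with Response=-30, Enzyme=-1]  = -88; Outcome = -Clearance + 5  [with Clearance=-88]  = 93.
Change = -18 − 93 = -111.

-111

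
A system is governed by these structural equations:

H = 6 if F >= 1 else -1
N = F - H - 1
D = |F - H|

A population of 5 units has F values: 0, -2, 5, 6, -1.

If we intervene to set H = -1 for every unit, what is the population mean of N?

1.6

do(H=-1) breaks H's dependence on F. With H=-1 fixed, N across the units is 0, -2, 5, 6, -1, mean 1.6.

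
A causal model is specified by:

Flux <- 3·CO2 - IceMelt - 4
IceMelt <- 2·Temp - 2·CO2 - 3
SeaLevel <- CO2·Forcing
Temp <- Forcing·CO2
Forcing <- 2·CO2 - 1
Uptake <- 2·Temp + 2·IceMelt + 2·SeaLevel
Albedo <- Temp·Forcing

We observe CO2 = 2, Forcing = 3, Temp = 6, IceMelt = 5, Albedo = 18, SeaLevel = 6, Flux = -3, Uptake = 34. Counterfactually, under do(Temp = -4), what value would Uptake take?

The intervention breaks the incoming arrows to Temp: Temp <- Forcing·CO2 no longer applies, and Temp = -4.
Forcing = 2·CO2 - 1  [with CO2=2]  = 3
IceMelt = 2·Temp - 2·CO2 - 3  [with Temp=-4, CO2=2]  = -15
SeaLevel = CO2·Forcing  [with CO2=2, Forcing=3]  = 6
Uptake = 2·Temp + 2·IceMelt + 2·SeaLevel  [with Temp=-4, IceMelt=-15, SeaLevel=6]  = -26

-26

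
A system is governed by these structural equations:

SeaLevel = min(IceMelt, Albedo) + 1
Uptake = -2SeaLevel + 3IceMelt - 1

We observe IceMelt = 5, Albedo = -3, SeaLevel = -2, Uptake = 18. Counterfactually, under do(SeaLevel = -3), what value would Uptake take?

The intervention breaks the incoming arrows to SeaLevel: SeaLevel = min(IceMelt, Albedo) + 1 no longer applies, and SeaLevel = -3.
Uptake = -2SeaLevel + 3IceMelt - 1  [with SeaLevel=-3, IceMelt=5]  = 20

20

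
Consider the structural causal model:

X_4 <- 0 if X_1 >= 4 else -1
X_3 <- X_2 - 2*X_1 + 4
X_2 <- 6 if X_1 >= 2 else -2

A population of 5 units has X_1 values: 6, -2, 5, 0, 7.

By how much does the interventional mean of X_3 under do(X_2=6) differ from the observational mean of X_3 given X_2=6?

5.6

Under do(X_2=6), X_2's equation is replaced by X_2=6 for every unit. Per-unit X_3: -2, 14, 0, 10, -4. Mean = 3.6.
E[X_3|X_2=6] averages over only the 3 units with X_2=6 (X_1 = 6, 5, 7): X_3 = -2, 0, -4, mean -2.
Difference = 3.6 − (-2) = 5.6.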